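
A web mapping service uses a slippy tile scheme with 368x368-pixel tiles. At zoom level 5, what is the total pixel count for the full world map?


tiles per axis = 2^5 = 32
total tiles = 32^2 = 1024
pixels per axis = 32 * 368 = 11776
total pixels = 11776^2 = 138674176

138674176 pixels


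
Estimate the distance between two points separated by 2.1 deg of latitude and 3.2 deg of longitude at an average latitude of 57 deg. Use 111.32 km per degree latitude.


dlat_km = 2.1 * 111.32 = 233.772
dlon_km = 3.2 * 111.32 * cos(57) ≈ 194.013
dist = sqrt(233.772^2 + 194.013^2) ≈ 303.8 km

303.8 km


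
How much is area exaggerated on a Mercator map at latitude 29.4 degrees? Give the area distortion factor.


area_distortion = 1/cos^2(29.4) = 1.317

1.317


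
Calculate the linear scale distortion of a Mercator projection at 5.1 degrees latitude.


SF = 1 / cos(5.1) = 1 / 0.996041 = 1.004

1.004


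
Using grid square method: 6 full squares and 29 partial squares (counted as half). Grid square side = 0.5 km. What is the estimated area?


effective squares = 6 + 29 * 0.5 = 20.5
area = 20.5 * 0.25 = 5.125 km^2

5.125 km^2


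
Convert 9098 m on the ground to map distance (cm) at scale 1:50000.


map_cm = 9098 * 100 / 50000 = 18.196 cm ≈ 18.2 cm

18.2 cm


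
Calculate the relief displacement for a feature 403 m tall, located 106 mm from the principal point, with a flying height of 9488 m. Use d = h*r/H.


d = h * r / H = 403 * 106 / 9488 = 4.5 mm

4.5 mm


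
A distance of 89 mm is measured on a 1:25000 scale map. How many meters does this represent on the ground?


ground = 89 mm * 25000 / 1000 = 2225.0 m

2225.0 m


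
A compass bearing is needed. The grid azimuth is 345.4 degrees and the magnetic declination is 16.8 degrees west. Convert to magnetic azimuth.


magnetic azimuth = grid azimuth - declination (east +ve)
mag_az = 345.4 - -16.8 = 2.2 degrees

2.2 degrees


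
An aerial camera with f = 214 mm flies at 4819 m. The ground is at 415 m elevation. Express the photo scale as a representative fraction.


scale = f / (H - h) = 214 mm / 4404 m = 214 / 4404000 = 1:20579

1:20579


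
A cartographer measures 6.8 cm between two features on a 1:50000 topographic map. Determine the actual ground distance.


ground = 6.8 cm * 50000 / 100 = 3400.0 m = 3.4 km

3.4 km


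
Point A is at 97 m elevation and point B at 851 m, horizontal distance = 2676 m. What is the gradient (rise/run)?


gradient = (851 - 97) / 2676 = 754 / 2676 = 0.2818

0.2818


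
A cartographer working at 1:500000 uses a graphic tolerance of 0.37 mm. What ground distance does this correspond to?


ground = 0.37 mm * 500000 / 1000 = 185.0 m

185.0 m


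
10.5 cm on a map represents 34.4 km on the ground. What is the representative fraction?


ground = 34.4 km = 3440000 cm; RF denominator = ground / map = 3440000 / 10.5 ≈ 327619; RF = 1:327619

1:327619


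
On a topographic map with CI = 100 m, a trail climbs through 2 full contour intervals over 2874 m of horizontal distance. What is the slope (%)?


elevation change = 2 * 100 = 200 m
slope = 200 / 2874 * 100 = 7.0%

7.0%


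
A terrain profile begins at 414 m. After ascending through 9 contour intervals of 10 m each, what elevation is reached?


elevation = 414 + 9 * 10 = 504 m

504 m


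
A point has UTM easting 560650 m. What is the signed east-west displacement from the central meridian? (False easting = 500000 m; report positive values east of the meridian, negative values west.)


displacement = 560650 - 500000 = 60650 m

60650 m


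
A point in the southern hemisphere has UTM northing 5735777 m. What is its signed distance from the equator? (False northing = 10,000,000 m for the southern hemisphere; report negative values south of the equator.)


For southern: actual = 5735777 - 10000000 = -4264223 m

-4264223 m


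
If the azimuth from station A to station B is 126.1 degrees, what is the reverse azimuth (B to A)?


back azimuth = (126.1 + 180) mod 360 = 306.1 degrees

306.1 degrees


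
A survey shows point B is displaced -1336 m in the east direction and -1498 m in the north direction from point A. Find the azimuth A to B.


az = atan2(-1336, -1498) = -138.3 deg
adjusted to 0-360: 221.7 degrees

221.7 degrees


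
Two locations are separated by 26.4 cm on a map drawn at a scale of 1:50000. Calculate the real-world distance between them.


ground = 26.4 cm * 50000 / 100 = 13200.0 m = 13.2 km

13.2 km


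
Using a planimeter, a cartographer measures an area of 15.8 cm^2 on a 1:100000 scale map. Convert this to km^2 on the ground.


ground_area = 15.8 * (100000/100)^2 = 15800000.0 m^2 = 15.8 km^2

15.8 km^2


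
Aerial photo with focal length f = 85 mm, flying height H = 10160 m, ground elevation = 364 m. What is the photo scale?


scale = f / (H - h) = 85 mm / 9796 m = 85 / 9796000 = 1:115247

1:115247


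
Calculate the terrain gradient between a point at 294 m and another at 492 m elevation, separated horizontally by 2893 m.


gradient = (492 - 294) / 2893 = 198 / 2893 = 0.0684

0.0684


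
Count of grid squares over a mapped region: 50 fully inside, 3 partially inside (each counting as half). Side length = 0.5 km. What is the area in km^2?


effective squares = 50 + 3 * 0.5 = 51.5
area = 51.5 * 0.25 = 12.875 km^2

12.875 km^2


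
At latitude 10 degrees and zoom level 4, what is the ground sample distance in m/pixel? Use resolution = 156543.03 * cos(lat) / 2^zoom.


res = 156543.03 * cos(10) / 2^4 = 156543.03 * 0.98480775 / 16 = 9635.3 m/pixel

9635.3 m/pixel


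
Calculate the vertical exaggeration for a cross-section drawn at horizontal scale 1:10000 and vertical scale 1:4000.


VE = horizontal_scale / vertical_scale = 10000 / 4000 = 2.5

2.5x


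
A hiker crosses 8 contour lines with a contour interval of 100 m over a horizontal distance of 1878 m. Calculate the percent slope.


elevation change = 8 * 100 = 800 m
slope = 800 / 1878 * 100 = 42.6%

42.6%


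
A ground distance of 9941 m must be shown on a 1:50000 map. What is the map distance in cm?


map_cm = 9941 * 100 / 50000 = 19.882 cm ≈ 19.88 cm

19.88 cm


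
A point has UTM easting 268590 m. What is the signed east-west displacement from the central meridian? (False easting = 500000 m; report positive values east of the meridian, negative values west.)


displacement = 268590 - 500000 = -231410 m

-231410 m


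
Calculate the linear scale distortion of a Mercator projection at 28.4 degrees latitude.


SF = 1 / cos(28.4) = 1 / 0.879649 = 1.137

1.137


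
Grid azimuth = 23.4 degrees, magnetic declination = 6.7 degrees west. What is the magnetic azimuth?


magnetic azimuth = grid azimuth - declination (east +ve)
mag_az = 23.4 - -6.7 = 30.1 degrees

30.1 degrees


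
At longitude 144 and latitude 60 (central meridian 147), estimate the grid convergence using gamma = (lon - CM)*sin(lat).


gamma = (144 - 147) * sin(60) = -3 * 0.866025 = -2.598 degrees

-2.598 degrees


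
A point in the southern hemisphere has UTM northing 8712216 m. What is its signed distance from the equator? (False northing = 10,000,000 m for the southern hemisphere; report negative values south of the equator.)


For southern: actual = 8712216 - 10000000 = -1287784 m

-1287784 m


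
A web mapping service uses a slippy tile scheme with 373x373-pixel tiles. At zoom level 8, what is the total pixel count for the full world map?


tiles per axis = 2^8 = 256
total tiles = 256^2 = 65536
pixels per axis = 256 * 373 = 95488
total pixels = 95488^2 = 9117958144

9117958144 pixels


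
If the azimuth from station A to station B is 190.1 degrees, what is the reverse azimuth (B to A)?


back azimuth = (190.1 + 180) mod 360 = 10.1 degrees

10.1 degrees


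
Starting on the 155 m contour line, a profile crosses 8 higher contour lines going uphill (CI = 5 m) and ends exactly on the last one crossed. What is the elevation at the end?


elevation = 155 + 8 * 5 = 195 m

195 m


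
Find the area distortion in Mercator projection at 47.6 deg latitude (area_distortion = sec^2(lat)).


area_distortion = 1/cos^2(47.6) = 2.199

2.199


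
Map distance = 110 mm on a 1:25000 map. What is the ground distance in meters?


ground = 110 mm * 25000 / 1000 = 2750.0 m

2750.0 m


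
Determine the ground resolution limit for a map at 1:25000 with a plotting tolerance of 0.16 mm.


ground = 0.16 mm * 25000 / 1000 = 4.0 m

4.0 m


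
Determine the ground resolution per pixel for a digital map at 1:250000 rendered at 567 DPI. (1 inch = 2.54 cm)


pixel_cm = 2.54 / 567 ≈ 0.00448 cm
ground = pixel_cm * 250000 / 100 = 2.54 * 250000 / (567 * 100) = 635000 / 56700 ≈ 11.2 m

11.2 m


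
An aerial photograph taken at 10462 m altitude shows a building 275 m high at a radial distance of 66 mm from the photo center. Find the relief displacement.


d = h * r / H = 275 * 66 / 10462 = 1.73 mm

1.73 mm


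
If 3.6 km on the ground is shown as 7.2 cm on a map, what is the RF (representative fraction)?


ground = 3.6 km = 360000 cm; RF denominator = ground / map = 360000 / 7.2 = 50000; RF = 1:50000

1:50000


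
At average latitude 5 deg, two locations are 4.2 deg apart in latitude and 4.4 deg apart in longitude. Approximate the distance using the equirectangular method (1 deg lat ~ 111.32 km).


dlat_km = 4.2 * 111.32 = 467.544
dlon_km = 4.4 * 111.32 * cos(5) ≈ 487.944
dist = sqrt(467.544^2 + 487.944^2) ≈ 675.8 km

675.8 km


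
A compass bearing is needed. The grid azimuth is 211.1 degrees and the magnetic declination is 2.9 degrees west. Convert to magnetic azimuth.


magnetic azimuth = grid azimuth - declination (east +ve)
mag_az = 211.1 - -2.9 = 214.0 degrees

214.0 degrees


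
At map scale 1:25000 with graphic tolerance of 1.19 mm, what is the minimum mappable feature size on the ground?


ground = 1.19 mm * 25000 / 1000 = 29.75 m

29.75 m


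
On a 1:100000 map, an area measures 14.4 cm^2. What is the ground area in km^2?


ground_area = 14.4 * (100000/100)^2 = 14400000.0 m^2 = 14.4 km^2

14.4 km^2


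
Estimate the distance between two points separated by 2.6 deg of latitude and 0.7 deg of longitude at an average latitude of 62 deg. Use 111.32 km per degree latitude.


dlat_km = 2.6 * 111.32 = 289.432
dlon_km = 0.7 * 111.32 * cos(62) ≈ 36.583
dist = sqrt(289.432^2 + 36.583^2) ≈ 291.7 km

291.7 km


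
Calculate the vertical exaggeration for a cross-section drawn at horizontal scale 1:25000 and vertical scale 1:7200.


VE = horizontal_scale / vertical_scale = 25000 / 7200 ≈ 3.5

3.5x


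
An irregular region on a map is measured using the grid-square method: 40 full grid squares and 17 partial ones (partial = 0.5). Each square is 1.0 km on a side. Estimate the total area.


effective squares = 40 + 17 * 0.5 = 48.5
area = 48.5 * 1.0 = 48.5 km^2

48.5 km^2


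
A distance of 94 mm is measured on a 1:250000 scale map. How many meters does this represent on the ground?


ground = 94 mm * 250000 / 1000 = 23500.0 m

23500.0 m


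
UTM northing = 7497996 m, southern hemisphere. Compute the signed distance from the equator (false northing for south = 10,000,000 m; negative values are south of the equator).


For southern: actual = 7497996 - 10000000 = -2502004 m

-2502004 m


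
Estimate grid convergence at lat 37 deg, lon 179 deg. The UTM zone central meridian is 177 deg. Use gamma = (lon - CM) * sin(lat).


gamma = (179 - 177) * sin(37) = 2 * 0.601815 = 1.204 degrees

1.204 degrees


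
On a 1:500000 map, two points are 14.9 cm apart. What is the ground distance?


ground = 14.9 cm * 500000 / 100 = 74500.0 m = 74.5 km

74.5 km


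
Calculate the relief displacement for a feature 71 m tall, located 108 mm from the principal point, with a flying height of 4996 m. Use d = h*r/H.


d = h * r / H = 71 * 108 / 4996 = 1.53 mm

1.53 mm


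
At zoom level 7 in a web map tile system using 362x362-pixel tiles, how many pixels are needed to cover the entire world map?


tiles per axis = 2^7 = 128
total tiles = 128^2 = 16384
pixels per axis = 128 * 362 = 46336
total pixels = 46336^2 = 2147024896

2147024896 pixels


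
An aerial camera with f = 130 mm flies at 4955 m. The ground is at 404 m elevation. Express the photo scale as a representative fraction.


scale = f / (H - h) = 130 mm / 4551 m = 130 / 4551000 = 1:35008

1:35008


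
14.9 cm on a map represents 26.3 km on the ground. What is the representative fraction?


ground = 26.3 km = 2630000 cm; RF denominator = ground / map = 2630000 / 14.9 ≈ 176510; RF = 1:176510

1:176510


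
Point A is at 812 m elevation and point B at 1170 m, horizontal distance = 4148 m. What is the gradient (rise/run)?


gradient = (1170 - 812) / 4148 = 358 / 4148 = 0.0863

0.0863


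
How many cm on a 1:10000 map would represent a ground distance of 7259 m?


map_cm = 7259 * 100 / 10000 = 72.59 cm

72.59 cm


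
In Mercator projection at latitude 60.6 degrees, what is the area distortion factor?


area_distortion = 1/cos^2(60.6) = 4.15

4.15


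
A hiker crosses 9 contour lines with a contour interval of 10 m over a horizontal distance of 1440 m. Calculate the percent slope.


elevation change = 9 * 10 = 90 m
slope = 90 / 1440 * 100 = 6.3%

6.3%


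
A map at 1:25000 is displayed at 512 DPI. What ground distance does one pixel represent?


pixel_cm = 2.54 / 512 ≈ 0.004961 cm
ground = pixel_cm * 25000 / 100 = 2.54 * 25000 / (512 * 100) = 63500 / 51200 ≈ 1.24 m

1.24 m


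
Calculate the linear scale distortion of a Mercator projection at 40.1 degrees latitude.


SF = 1 / cos(40.1) = 1 / 0.764921 = 1.307

1.307


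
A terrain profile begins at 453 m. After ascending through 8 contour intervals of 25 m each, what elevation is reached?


elevation = 453 + 8 * 25 = 653 m

653 m


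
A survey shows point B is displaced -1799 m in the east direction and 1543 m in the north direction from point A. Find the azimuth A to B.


az = atan2(-1799, 1543) = -49.4 deg
adjusted to 0-360: 310.6 degrees

310.6 degrees


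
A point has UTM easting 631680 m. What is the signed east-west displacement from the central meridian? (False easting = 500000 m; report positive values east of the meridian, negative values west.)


displacement = 631680 - 500000 = 131680 m

131680 m


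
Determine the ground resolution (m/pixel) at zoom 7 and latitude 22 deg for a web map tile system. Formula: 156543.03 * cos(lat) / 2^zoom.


res = 156543.03 * cos(22) / 2^7 = 156543.03 * 0.92718385 / 128 = 1133.94 m/pixel

1133.94 m/pixel


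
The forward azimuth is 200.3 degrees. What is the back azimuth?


back azimuth = (200.3 + 180) mod 360 = 20.3 degrees

20.3 degrees


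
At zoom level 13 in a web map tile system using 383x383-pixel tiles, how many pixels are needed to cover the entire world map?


tiles per axis = 2^13 = 8192
total tiles = 8192^2 = 67108864
pixels per axis = 8192 * 383 = 3137536
total pixels = 3137536^2 = 9844132151296

9844132151296 pixels


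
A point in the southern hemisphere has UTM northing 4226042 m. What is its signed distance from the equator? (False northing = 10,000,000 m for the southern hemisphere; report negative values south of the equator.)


For southern: actual = 4226042 - 10000000 = -5773958 m

-5773958 m


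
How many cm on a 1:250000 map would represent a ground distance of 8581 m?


map_cm = 8581 * 100 / 250000 = 3.4324 cm ≈ 3.43 cm

3.43 cm


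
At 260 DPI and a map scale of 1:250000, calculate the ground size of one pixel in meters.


pixel_cm = 2.54 / 260 ≈ 0.009769 cm
ground = pixel_cm * 250000 / 100 = 2.54 * 250000 / (260 * 100) = 635000 / 26000 ≈ 24.42 m

24.42 m


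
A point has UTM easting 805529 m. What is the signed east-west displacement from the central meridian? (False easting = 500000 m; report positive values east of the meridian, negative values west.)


displacement = 805529 - 500000 = 305529 m

305529 m


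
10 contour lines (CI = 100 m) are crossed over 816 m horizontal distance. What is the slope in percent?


elevation change = 10 * 100 = 1000 m
slope = 1000 / 816 * 100 = 122.5%

122.5%


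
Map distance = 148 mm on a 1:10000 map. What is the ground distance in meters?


ground = 148 mm * 10000 / 1000 = 1480.0 m

1480.0 m


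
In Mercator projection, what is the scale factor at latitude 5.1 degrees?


SF = 1 / cos(5.1) = 1 / 0.996041 = 1.004

1.004


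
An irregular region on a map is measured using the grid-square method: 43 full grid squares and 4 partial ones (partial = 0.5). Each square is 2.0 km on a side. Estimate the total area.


effective squares = 43 + 4 * 0.5 = 45.0
area = 45.0 * 4.0 = 180.0 km^2

180.0 km^2


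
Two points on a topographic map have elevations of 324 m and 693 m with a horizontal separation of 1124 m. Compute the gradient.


gradient = (693 - 324) / 1124 = 369 / 1124 = 0.3283

0.3283


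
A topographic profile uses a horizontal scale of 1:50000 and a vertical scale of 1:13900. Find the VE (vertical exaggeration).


VE = horizontal_scale / vertical_scale = 50000 / 13900 ≈ 3.6

3.6x


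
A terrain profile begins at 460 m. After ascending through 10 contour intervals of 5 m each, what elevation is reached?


elevation = 460 + 10 * 5 = 510 m

510 m


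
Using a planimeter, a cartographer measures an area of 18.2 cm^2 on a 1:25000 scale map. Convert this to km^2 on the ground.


ground_area = 18.2 * (25000/100)^2 = 1137500.0 m^2 = 1.1375 km^2 ≈ 1.138 km^2

1.138 km^2


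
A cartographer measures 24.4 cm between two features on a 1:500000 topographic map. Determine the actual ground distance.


ground = 24.4 cm * 500000 / 100 = 122000.0 m = 122.0 km

122.0 km


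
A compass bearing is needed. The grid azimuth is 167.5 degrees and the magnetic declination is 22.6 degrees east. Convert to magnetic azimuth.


magnetic azimuth = grid azimuth - declination (east +ve)
mag_az = 167.5 - 22.6 = 144.9 degrees

144.9 degrees


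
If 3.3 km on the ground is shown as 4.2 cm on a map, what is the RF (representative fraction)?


ground = 3.3 km = 330000 cm; RF denominator = ground / map = 330000 / 4.2 ≈ 78571; RF = 1:78571

1:78571


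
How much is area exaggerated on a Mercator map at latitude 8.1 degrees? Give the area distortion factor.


area_distortion = 1/cos^2(8.1) = 1.02

1.02


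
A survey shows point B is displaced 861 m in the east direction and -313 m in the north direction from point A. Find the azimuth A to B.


az = atan2(861, -313) = 110.0 deg
adjusted to 0-360: 110.0 degrees

110.0 degrees


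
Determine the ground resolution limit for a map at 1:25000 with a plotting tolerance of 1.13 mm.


ground = 1.13 mm * 25000 / 1000 = 28.25 m

28.25 m


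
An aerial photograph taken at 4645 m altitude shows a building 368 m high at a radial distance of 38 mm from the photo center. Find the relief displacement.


d = h * r / H = 368 * 38 / 4645 = 3.01 mm

3.01 mm


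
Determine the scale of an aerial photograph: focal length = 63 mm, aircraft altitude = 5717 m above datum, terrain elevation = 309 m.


scale = f / (H - h) = 63 mm / 5408 m = 63 / 5408000 = 1:85841

1:85841


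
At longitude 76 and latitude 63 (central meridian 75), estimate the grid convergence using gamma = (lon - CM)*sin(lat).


gamma = (76 - 75) * sin(63) = 1 * 0.891007 = 0.891 degrees

0.891 degrees


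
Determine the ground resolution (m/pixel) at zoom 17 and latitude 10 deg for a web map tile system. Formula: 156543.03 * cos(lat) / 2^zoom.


res = 156543.03 * cos(10) / 2^17 = 156543.03 * 0.98480775 / 131072 = 1.18 m/pixel

1.18 m/pixel


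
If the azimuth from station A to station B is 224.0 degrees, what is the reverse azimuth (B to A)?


back azimuth = (224.0 + 180) mod 360 = 44.0 degrees

44.0 degrees


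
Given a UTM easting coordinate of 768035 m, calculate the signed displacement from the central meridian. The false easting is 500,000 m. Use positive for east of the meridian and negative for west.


displacement = 768035 - 500000 = 268035 m

268035 m


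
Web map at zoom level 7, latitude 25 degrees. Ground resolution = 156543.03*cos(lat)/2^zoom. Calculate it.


res = 156543.03 * cos(25) / 2^7 = 156543.03 * 0.90630779 / 128 = 1108.41 m/pixel

1108.41 m/pixel


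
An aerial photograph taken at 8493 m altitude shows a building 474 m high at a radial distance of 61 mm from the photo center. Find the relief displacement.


d = h * r / H = 474 * 61 / 8493 = 3.4 mm

3.4 mm


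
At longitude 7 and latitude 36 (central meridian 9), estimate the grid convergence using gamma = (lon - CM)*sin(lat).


gamma = (7 - 9) * sin(36) = -2 * 0.587785 = -1.176 degrees

-1.176 degrees


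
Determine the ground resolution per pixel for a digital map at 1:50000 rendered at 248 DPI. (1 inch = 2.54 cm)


pixel_cm = 2.54 / 248 ≈ 0.010242 cm
ground = pixel_cm * 50000 / 100 = 2.54 * 50000 / (248 * 100) = 127000 / 24800 ≈ 5.12 m

5.12 m


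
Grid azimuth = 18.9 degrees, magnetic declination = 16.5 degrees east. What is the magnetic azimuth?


magnetic azimuth = grid azimuth - declination (east +ve)
mag_az = 18.9 - 16.5 = 2.4 degrees

2.4 degrees


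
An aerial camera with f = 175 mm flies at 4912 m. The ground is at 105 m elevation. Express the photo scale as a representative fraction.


scale = f / (H - h) = 175 mm / 4807 m = 175 / 4807000 = 1:27469

1:27469


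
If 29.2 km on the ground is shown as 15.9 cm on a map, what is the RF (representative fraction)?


ground = 29.2 km = 2920000 cm; RF denominator = ground / map = 2920000 / 15.9 ≈ 183648; RF = 1:183648

1:183648


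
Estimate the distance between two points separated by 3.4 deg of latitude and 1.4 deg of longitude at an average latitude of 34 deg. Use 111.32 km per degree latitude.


dlat_km = 3.4 * 111.32 = 378.488
dlon_km = 1.4 * 111.32 * cos(34) ≈ 129.204
dist = sqrt(378.488^2 + 129.204^2) ≈ 399.9 km

399.9 km


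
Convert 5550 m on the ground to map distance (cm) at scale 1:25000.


map_cm = 5550 * 100 / 25000 = 22.2 cm

22.2 cm


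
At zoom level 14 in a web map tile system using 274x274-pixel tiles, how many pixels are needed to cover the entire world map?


tiles per axis = 2^14 = 16384
total tiles = 16384^2 = 268435456
pixels per axis = 16384 * 274 = 4489216
total pixels = 4489216^2 = 20153060294656

20153060294656 pixels


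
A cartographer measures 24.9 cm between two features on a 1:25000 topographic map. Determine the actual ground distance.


ground = 24.9 cm * 25000 / 100 = 6225.0 m = 6.225 km

6.225 km


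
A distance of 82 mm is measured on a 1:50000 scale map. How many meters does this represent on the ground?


ground = 82 mm * 50000 / 1000 = 4100.0 m

4100.0 m


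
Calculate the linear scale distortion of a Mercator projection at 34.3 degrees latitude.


SF = 1 / cos(34.3) = 1 / 0.826098 = 1.211

1.211


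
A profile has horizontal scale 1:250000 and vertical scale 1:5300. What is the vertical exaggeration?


VE = horizontal_scale / vertical_scale = 250000 / 5300 ≈ 47.2

47.2x


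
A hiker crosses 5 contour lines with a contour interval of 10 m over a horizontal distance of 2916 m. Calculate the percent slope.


elevation change = 5 * 10 = 50 m
slope = 50 / 2916 * 100 = 1.7%

1.7%


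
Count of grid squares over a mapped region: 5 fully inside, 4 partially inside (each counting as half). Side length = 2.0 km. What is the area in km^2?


effective squares = 5 + 4 * 0.5 = 7.0
area = 7.0 * 4.0 = 28.0 km^2

28.0 km^2


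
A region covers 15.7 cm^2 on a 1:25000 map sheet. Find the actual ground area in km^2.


ground_area = 15.7 * (25000/100)^2 = 981250.0 m^2 = 0.98125 km^2 ≈ 0.981 km^2

0.981 km^2


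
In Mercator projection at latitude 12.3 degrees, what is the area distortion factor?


area_distortion = 1/cos^2(12.3) = 1.048

1.048


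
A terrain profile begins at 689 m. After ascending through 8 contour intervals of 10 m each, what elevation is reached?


elevation = 689 + 8 * 10 = 769 m

769 m


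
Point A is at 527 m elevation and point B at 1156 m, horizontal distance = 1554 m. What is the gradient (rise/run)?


gradient = (1156 - 527) / 1554 = 629 / 1554 = 0.4048

0.4048


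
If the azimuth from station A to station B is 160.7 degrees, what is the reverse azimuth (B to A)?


back azimuth = (160.7 + 180) mod 360 = 340.7 degrees

340.7 degrees


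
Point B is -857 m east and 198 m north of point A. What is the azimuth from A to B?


az = atan2(-857, 198) = -77.0 deg
adjusted to 0-360: 283.0 degrees

283.0 degrees


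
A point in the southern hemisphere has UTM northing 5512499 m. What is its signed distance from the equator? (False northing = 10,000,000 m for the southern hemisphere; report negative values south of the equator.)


For southern: actual = 5512499 - 10000000 = -4487501 m

-4487501 m


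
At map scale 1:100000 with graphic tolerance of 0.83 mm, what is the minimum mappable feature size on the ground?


ground = 0.83 mm * 100000 / 1000 = 83.0 m

83.0 m


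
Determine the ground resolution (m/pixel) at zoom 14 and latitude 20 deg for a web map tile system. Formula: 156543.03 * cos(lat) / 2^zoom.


res = 156543.03 * cos(20) / 2^14 = 156543.03 * 0.93969262 / 16384 = 8.98 m/pixel

8.98 m/pixel


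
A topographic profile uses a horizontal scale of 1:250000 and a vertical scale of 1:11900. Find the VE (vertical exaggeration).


VE = horizontal_scale / vertical_scale = 250000 / 11900 ≈ 21.0

21.0x


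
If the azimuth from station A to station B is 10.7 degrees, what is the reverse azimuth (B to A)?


back azimuth = (10.7 + 180) mod 360 = 190.7 degrees

190.7 degrees


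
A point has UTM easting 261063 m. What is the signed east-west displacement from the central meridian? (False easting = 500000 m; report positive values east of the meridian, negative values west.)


displacement = 261063 - 500000 = -238937 m

-238937 m


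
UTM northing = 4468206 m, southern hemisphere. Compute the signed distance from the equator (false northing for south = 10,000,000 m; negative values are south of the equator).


For southern: actual = 4468206 - 10000000 = -5531794 m

-5531794 m


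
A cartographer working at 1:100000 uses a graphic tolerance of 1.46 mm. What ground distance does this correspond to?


ground = 1.46 mm * 100000 / 1000 = 146.0 m

146.0 m


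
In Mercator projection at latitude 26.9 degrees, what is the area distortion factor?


area_distortion = 1/cos^2(26.9) = 1.257

1.257


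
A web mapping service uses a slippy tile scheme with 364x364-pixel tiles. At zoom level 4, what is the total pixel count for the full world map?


tiles per axis = 2^4 = 16
total tiles = 16^2 = 256
pixels per axis = 16 * 364 = 5824
total pixels = 5824^2 = 33918976

33918976 pixels


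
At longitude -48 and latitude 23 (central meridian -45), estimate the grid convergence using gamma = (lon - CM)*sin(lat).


gamma = (-48 - -45) * sin(23) = -3 * 0.390731 = -1.172 degrees

-1.172 degrees


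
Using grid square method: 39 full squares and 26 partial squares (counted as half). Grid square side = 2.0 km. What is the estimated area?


effective squares = 39 + 26 * 0.5 = 52.0
area = 52.0 * 4.0 = 208.0 km^2

208.0 km^2


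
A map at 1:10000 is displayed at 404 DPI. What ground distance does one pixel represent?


pixel_cm = 2.54 / 404 ≈ 0.006287 cm
ground = pixel_cm * 10000 / 100 = 2.54 * 10000 / (404 * 100) = 25400 / 40400 ≈ 0.63 m

0.63 m


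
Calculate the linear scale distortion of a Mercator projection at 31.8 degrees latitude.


SF = 1 / cos(31.8) = 1 / 0.849893 = 1.177

1.177


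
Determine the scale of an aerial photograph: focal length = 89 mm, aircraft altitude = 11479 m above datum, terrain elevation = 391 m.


scale = f / (H - h) = 89 mm / 11088 m = 89 / 11088000 = 1:124584

1:124584


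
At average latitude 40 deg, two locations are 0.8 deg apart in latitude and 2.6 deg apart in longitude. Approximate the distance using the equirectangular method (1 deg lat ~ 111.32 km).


dlat_km = 0.8 * 111.32 = 89.056
dlon_km = 2.6 * 111.32 * cos(40) ≈ 221.718
dist = sqrt(89.056^2 + 221.718^2) ≈ 238.9 km

238.9 km


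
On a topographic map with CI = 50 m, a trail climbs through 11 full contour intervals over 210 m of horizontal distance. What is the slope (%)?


elevation change = 11 * 50 = 550 m
slope = 550 / 210 * 100 = 261.9%

261.9%


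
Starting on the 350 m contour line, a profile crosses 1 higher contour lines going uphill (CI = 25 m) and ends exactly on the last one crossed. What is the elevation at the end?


elevation = 350 + 1 * 25 = 375 m

375 m


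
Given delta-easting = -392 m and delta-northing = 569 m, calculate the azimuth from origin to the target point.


az = atan2(-392, 569) = -34.6 deg
adjusted to 0-360: 325.4 degrees

325.4 degrees


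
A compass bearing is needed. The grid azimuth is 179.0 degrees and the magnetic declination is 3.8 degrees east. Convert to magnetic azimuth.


magnetic azimuth = grid azimuth - declination (east +ve)
mag_az = 179.0 - 3.8 = 175.2 degrees

175.2 degrees


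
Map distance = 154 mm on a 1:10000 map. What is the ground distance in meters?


ground = 154 mm * 10000 / 1000 = 1540.0 m

1540.0 m


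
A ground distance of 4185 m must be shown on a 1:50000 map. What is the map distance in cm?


map_cm = 4185 * 100 / 50000 = 8.37 cm

8.37 cm


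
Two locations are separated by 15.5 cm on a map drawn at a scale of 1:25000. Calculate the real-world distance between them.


ground = 15.5 cm * 25000 / 100 = 3875.0 m = 3.875 km

3.875 km


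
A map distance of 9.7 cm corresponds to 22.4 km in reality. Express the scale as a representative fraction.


ground = 22.4 km = 2240000 cm; RF denominator = ground / map = 2240000 / 9.7 ≈ 230928; RF = 1:230928

1:230928


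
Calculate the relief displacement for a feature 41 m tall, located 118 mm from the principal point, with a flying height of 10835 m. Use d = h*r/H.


d = h * r / H = 41 * 118 / 10835 = 0.45 mm

0.45 mm


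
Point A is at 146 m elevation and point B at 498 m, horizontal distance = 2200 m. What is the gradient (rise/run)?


gradient = (498 - 146) / 2200 = 352 / 2200 = 0.16

0.16


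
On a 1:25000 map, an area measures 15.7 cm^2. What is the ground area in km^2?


ground_area = 15.7 * (25000/100)^2 = 981250.0 m^2 = 0.98125 km^2 ≈ 0.981 km^2

0.981 km^2


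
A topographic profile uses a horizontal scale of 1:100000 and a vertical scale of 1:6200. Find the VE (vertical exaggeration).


VE = horizontal_scale / vertical_scale = 100000 / 6200 ≈ 16.1

16.1x


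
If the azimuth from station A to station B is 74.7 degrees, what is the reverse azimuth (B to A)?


back azimuth = (74.7 + 180) mod 360 = 254.7 degrees

254.7 degrees


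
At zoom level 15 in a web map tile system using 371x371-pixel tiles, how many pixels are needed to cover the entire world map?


tiles per axis = 2^15 = 32768
total tiles = 32768^2 = 1073741824
pixels per axis = 32768 * 371 = 12156928
total pixels = 12156928^2 = 147790898397184

147790898397184 pixels


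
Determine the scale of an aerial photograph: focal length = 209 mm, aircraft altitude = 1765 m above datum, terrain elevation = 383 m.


scale = f / (H - h) = 209 mm / 1382 m = 209 / 1382000 = 1:6612

1:6612


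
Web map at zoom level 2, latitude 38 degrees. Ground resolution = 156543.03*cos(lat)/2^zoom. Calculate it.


res = 156543.03 * cos(38) / 2^2 = 156543.03 * 0.78801075 / 4 = 30839.4 m/pixel

30839.4 m/pixel


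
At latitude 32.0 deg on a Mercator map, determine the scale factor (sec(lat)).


SF = 1 / cos(32.0) = 1 / 0.848048 = 1.179

1.179


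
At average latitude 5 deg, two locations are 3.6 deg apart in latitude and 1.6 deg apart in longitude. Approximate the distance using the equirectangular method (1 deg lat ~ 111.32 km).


dlat_km = 3.6 * 111.32 = 400.752
dlon_km = 1.6 * 111.32 * cos(5) ≈ 177.434
dist = sqrt(400.752^2 + 177.434^2) ≈ 438.3 km

438.3 km


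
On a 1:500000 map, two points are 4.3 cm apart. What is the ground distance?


ground = 4.3 cm * 500000 / 100 = 21500.0 m = 21.5 km

21.5 km


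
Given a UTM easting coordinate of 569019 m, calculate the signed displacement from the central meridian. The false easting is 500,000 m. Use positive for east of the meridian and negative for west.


displacement = 569019 - 500000 = 69019 m

69019 m


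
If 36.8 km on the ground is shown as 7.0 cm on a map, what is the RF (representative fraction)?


ground = 36.8 km = 3680000 cm; RF denominator = ground / map = 3680000 / 7.0 ≈ 525714; RF = 1:525714

1:525714


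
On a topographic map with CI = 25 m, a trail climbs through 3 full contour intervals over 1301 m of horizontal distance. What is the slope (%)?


elevation change = 3 * 25 = 75 m
slope = 75 / 1301 * 100 = 5.8%

5.8%


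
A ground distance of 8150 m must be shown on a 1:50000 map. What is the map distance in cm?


map_cm = 8150 * 100 / 50000 = 16.3 cm

16.3 cm


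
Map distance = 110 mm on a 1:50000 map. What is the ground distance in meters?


ground = 110 mm * 50000 / 1000 = 5500.0 m

5500.0 m


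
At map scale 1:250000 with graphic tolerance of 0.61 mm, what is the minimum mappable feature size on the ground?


ground = 0.61 mm * 250000 / 1000 = 152.5 m

152.5 m


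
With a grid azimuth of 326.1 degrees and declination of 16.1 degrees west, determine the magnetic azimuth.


magnetic azimuth = grid azimuth - declination (east +ve)
mag_az = 326.1 - -16.1 = 342.2 degrees

342.2 degrees


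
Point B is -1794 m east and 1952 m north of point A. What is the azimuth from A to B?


az = atan2(-1794, 1952) = -42.6 deg
adjusted to 0-360: 317.4 degrees

317.4 degrees


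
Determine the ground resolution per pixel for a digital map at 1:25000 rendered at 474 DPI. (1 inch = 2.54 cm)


pixel_cm = 2.54 / 474 ≈ 0.005359 cm
ground = pixel_cm * 25000 / 100 = 2.54 * 25000 / (474 * 100) = 63500 / 47400 ≈ 1.34 m

1.34 m


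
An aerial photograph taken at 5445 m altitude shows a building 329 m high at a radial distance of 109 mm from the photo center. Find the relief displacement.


d = h * r / H = 329 * 109 / 5445 = 6.59 mm

6.59 mm


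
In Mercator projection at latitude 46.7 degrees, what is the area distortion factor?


area_distortion = 1/cos^2(46.7) = 2.126

2.126


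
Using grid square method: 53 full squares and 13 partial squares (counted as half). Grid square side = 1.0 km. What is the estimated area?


effective squares = 53 + 13 * 0.5 = 59.5
area = 59.5 * 1.0 = 59.5 km^2

59.5 km^2


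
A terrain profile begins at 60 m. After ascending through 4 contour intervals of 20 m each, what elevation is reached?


elevation = 60 + 4 * 20 = 140 m

140 m


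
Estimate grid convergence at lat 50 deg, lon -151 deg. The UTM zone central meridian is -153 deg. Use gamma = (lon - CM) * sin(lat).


gamma = (-151 - -153) * sin(50) = 2 * 0.766044 = 1.532 degrees

1.532 degrees


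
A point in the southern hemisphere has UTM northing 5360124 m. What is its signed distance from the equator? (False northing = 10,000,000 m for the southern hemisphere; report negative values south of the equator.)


For southern: actual = 5360124 - 10000000 = -4639876 m

-4639876 m


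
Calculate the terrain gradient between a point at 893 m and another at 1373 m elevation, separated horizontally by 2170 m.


gradient = (1373 - 893) / 2170 = 480 / 2170 = 0.2212

0.2212


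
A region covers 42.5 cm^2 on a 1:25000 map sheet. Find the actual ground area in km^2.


ground_area = 42.5 * (25000/100)^2 = 2656250.0 m^2 = 2.65625 km^2 ≈ 2.656 km^2

2.656 km^2


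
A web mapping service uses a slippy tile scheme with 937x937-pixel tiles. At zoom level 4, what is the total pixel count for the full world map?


tiles per axis = 2^4 = 16
total tiles = 16^2 = 256
pixels per axis = 16 * 937 = 14992
total pixels = 14992^2 = 224760064

224760064 pixels


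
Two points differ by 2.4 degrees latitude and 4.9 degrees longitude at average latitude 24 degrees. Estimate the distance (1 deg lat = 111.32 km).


dlat_km = 2.4 * 111.32 = 267.168
dlon_km = 4.9 * 111.32 * cos(24) ≈ 498.31
dist = sqrt(267.168^2 + 498.31^2) ≈ 565.4 km

565.4 km


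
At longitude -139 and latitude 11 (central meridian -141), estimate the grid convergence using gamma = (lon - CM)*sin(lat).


gamma = (-139 - -141) * sin(11) = 2 * 0.190809 = 0.382 degrees

0.382 degrees


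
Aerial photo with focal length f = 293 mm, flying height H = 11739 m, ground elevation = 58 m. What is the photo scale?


scale = f / (H - h) = 293 mm / 11681 m = 293 / 11681000 = 1:39867

1:39867


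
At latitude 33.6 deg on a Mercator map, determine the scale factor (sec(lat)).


SF = 1 / cos(33.6) = 1 / 0.832921 = 1.201

1.201


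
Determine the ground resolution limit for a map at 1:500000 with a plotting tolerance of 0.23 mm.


ground = 0.23 mm * 500000 / 1000 = 115.0 m

115.0 m


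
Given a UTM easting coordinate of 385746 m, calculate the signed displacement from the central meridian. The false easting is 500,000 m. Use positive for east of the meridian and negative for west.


displacement = 385746 - 500000 = -114254 m

-114254 m


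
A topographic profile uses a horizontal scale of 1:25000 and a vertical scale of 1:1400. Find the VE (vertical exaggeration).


VE = horizontal_scale / vertical_scale = 25000 / 1400 ≈ 17.9

17.9x


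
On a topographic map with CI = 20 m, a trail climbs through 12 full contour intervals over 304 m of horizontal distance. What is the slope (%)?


elevation change = 12 * 20 = 240 m
slope = 240 / 304 * 100 = 78.9%

78.9%


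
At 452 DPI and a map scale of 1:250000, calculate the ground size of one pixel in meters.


pixel_cm = 2.54 / 452 ≈ 0.005619 cm
ground = pixel_cm * 250000 / 100 = 2.54 * 250000 / (452 * 100) = 635000 / 45200 ≈ 14.05 m

14.05 m


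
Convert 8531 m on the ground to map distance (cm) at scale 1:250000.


map_cm = 8531 * 100 / 250000 = 3.4124 cm ≈ 3.41 cm

3.41 cm


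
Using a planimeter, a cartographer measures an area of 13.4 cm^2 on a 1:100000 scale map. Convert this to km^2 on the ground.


ground_area = 13.4 * (100000/100)^2 = 13400000.0 m^2 = 13.4 km^2

13.4 km^2


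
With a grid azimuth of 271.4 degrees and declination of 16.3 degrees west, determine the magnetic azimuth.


magnetic azimuth = grid azimuth - declination (east +ve)
mag_az = 271.4 - -16.3 = 287.7 degrees

287.7 degrees


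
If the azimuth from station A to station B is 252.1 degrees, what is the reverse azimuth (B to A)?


back azimuth = (252.1 + 180) mod 360 = 72.1 degrees

72.1 degrees


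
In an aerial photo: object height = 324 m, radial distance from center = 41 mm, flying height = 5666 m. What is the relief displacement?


d = h * r / H = 324 * 41 / 5666 = 2.34 mm

2.34 mm


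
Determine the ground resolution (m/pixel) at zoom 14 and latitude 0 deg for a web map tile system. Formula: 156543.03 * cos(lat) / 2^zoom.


res = 156543.03 * cos(0) / 2^14 = 156543.03 * 1.0 / 16384 = 9.55 m/pixel

9.55 m/pixel


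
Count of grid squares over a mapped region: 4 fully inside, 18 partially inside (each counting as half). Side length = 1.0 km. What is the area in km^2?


effective squares = 4 + 18 * 0.5 = 13.0
area = 13.0 * 1.0 = 13.0 km^2

13.0 km^2
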